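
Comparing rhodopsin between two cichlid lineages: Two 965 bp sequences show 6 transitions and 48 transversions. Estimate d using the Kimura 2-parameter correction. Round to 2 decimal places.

0.06

P = 6/965 ≈ 0.006218 and Q = 48/965 ≈ 0.049741.
Under the Kimura two-parameter model, d = −½ ln(1 − 2P − Q) − ¼ ln(1 − 2Q).
1 − 2P − Q = 0.937823, giving −½ ln(0.937823) = 0.032097.
1 − 2Q = 0.900518, giving −¼ ln(0.900518) = 0.026196.
d = 0.032097 + 0.026196 = 0.058293.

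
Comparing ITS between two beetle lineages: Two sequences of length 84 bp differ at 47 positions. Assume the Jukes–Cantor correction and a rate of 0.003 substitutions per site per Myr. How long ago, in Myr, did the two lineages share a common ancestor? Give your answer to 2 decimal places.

p = 47/84 ≈ 0.559524.
d = −(3/4) ln(1 − 4p/3) = −0.75 ln(1 − 0.746032) = −0.75 ln(0.253968)
  = −0.75 × (-1.370547) = 1.027910 substitutions/site.
Under a molecular clock d = 2μt, so t = d/(2μ) = 1.027910 / (2 × 0.003) = 171.32 Myr.

171.32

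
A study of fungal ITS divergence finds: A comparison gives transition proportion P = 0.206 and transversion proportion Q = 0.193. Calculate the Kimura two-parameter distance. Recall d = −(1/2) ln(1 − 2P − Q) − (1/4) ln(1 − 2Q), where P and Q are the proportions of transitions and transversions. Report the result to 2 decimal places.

Under the Kimura two-parameter model, d = −½ ln(1 − 2P − Q) − ¼ ln(1 − 2Q).
1 − 2P − Q = 0.395, giving −½ ln(0.395) = 0.464435.
1 − 2Q = 0.614, giving −¼ ln(0.614) = 0.121940.
d = 0.464435 + 0.121940 = 0.586375.

0.59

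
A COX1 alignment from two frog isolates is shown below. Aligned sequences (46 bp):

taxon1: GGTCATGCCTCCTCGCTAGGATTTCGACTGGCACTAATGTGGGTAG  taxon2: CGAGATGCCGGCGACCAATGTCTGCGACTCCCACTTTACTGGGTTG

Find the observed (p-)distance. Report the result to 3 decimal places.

0.435

The sequences differ at 20 of 46 positions.
p = 20/46 = 0.434782… ≈ 0.435 (to 3 d.p.).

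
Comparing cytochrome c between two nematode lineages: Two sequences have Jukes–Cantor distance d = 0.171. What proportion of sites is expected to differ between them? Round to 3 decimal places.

0.153

p = (3/4)(1 − e^(−4d/3)) = 0.75 × (1 − e^(-0.228)) = 0.75 × (1 − 0.796124) = 0.152907.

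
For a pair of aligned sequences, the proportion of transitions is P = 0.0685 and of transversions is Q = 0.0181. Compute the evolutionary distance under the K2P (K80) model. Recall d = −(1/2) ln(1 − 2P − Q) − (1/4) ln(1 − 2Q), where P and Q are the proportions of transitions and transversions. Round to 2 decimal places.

0.09

Under the Kimura two-parameter model, d = −½ ln(1 − 2P − Q) − ¼ ln(1 − 2Q).
1 − 2P − Q = 0.8449, giving −½ ln(0.8449) = 0.084269.
1 − 2Q = 0.9638, giving −¼ ln(0.9638) = 0.009218.
d = 0.084269 + 0.009218 = 0.093487.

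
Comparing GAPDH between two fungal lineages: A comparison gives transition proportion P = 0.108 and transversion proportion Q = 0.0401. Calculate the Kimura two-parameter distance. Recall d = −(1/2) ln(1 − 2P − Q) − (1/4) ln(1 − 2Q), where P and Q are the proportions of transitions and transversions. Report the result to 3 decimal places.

0.169

Under the Kimura two-parameter model, d = −½ ln(1 − 2P − Q) − ¼ ln(1 − 2Q).
1 − 2P − Q = 0.7439, giving −½ ln(0.7439) = 0.147924.
1 − 2Q = 0.9198, giving −¼ ln(0.9198) = 0.020900.
d = 0.147924 + 0.020900 = 0.168824.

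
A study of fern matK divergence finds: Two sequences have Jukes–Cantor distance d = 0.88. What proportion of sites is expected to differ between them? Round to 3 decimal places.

p = (3/4)(1 − e^(−4d/3)) = 0.75 × (1 − e^(-1.173333)) = 0.75 × (1 − 0.309334) = 0.518000.

0.518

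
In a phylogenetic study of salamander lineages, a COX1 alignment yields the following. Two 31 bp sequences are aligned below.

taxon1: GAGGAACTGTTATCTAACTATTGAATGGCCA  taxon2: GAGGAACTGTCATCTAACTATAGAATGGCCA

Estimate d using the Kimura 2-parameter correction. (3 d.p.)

0.068

Of 31 sites, 1 differences are transitions and 1 are transversions, so P = 1/31 ≈ 0.032258 and Q = 1/31 ≈ 0.032258.
Under the Kimura two-parameter model, d = −½ ln(1 − 2P − Q) − ¼ ln(1 − 2Q).
1 − 2P − Q = 0.903226, giving −½ ln(0.903226) = 0.050891.
1 − 2Q = 0.935484, giving −¼ ln(0.935484) = 0.016673.
d = 0.050891 + 0.016673 = 0.067564.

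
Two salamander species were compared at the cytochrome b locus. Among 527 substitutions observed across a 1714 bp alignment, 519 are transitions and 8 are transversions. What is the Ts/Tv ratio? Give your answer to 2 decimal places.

R = 519/8 = 64.875 ≈ 64.88 (to 2 d.p.).

64.88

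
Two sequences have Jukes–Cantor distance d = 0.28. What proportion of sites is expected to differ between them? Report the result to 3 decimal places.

0.234

p = (3/4)(1 − e^(−4d/3)) = 0.75 × (1 − e^(-0.373333)) = 0.75 × (1 − 0.688436) = 0.233673.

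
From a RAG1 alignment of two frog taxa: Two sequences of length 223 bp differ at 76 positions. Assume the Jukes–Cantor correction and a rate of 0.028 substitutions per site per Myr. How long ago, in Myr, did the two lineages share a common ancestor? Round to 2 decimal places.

p = 76/223 ≈ 0.340807.
d = −(3/4) ln(1 − 4p/3) = −0.75 ln(1 − 0.454409) = −0.75 ln(0.545591)
  = −0.75 × (-0.605886) = 0.454415 substitutions/site.
Under a molecular clock d = 2μt, so t = d/(2μ) = 0.454415 / (2 × 0.028) = 8.11 Myr.

8.11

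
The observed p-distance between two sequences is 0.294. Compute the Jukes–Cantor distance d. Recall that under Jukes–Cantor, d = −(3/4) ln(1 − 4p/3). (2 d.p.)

0.37

d = −(3/4) ln(1 − 4p/3) = −0.75 ln(1 − 0.392) = −0.75 ln(0.608)
  = −0.75 × (-0.497580) = 0.373185 substitutions/site.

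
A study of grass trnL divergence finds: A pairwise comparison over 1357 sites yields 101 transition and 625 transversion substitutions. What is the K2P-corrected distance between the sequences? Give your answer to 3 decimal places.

P = 101/1357 ≈ 0.074429 and Q = 625/1357 ≈ 0.460575.
Under the Kimura two-parameter model, d = −½ ln(1 − 2P − Q) − ¼ ln(1 − 2Q).
1 − 2P − Q = 0.390567, giving −½ ln(0.390567) = 0.470078.
1 − 2Q = 0.07885, giving −¼ ln(0.07885) = 0.635052.
d = 0.470078 + 0.635052 = 1.105130.

1.105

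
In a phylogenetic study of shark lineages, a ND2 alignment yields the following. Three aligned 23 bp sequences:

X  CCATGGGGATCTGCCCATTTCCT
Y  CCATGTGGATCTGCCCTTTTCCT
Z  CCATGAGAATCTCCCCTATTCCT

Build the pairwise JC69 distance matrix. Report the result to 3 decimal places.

X–Y: 2/23 sites differ → p ≈ 0.086957, d = −0.75 ln(1 − 0.115943) = 0.092425 ≈ 0.092.
X–Z: 5/23 sites differ → p ≈ 0.217391, d = −0.75 ln(1 − 0.289855) = 0.256715 ≈ 0.257.
Y–Z: 4/23 sites differ → p ≈ 0.173913, d = −0.75 ln(1 − 0.231884) = 0.197861 ≈ 0.198.

d(X,Y) = 0.092, d(X,Z) = 0.257, d(Y,Z) = 0.198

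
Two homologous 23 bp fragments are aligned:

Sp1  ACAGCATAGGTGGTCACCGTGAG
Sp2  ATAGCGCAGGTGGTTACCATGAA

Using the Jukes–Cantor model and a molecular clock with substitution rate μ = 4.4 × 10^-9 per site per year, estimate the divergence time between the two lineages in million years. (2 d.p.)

36.43

The sequences differ at 6 of 23 sites (2, 6, 7, 15, 19, 23), so p = 6/23 ≈ 0.26087.
d = −(3/4) ln(1 − 4p/3) = −0.75 ln(1 − 0.347827) = −0.75 ln(0.652173)
  = −0.75 × (-0.427445) = 0.320584 substitutions/site.
Under a molecular clock d = 2μt, so t = d/(2μ) = 0.320584 / (2 × 4.4 × 10^-9) = 36.43 million years.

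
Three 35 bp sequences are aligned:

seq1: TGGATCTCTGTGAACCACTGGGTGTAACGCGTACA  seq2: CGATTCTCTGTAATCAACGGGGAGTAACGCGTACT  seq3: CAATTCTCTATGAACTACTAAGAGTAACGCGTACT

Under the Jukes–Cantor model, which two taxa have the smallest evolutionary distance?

seq1–seq2: 9/35 differ, p = 0.257, d = 0.315.
seq1–seq3: 10/35 differ, p = 0.286, d = 0.360.
seq2–seq3: 8/35 differ, p = 0.229, d = 0.273.
The smallest distance is between seq2 and seq3.

seq2 and seq3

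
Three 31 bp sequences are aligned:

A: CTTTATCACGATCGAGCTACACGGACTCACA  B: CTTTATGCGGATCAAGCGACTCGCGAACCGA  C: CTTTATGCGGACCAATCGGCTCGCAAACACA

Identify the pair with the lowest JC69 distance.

A–B: 12/31 differ, p = 0.387, d = 0.544.
A–C: 12/31 differ, p = 0.387, d = 0.544.
B–C: 6/31 differ, p = 0.194, d = 0.224.
The smallest distance is between B and C.

B and C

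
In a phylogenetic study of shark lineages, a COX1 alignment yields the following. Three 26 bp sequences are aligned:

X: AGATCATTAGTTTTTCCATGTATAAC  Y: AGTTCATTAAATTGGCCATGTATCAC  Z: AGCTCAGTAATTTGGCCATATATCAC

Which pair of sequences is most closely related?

Y and Z

X–Y: 6/26 differ, p = 0.231, d = 0.276.
X–Z: 7/26 differ, p = 0.269, d = 0.334.
Y–Z: 4/26 differ, p = 0.154, d = 0.172.
The smallest distance is between Y and Z.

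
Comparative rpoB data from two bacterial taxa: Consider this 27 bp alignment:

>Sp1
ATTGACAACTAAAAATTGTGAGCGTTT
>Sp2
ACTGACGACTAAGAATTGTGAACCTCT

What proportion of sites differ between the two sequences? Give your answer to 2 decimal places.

0.22

The sequences differ at 6 of 27 positions (sites 2, 7, 13, 22, 24, 26).
p = 6/27 = 0.222222… ≈ 0.22 (to 2 d.p.).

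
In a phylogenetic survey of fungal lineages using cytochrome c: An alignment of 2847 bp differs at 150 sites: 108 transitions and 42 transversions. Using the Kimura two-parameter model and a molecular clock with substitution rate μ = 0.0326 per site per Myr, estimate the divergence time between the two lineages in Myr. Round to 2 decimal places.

0.84

P = 108/2847 ≈ 0.037935 and Q = 42/2847 ≈ 0.014752.
Under the Kimura two-parameter model, d = −½ ln(1 − 2P − Q) − ¼ ln(1 − 2Q).
1 − 2P − Q = 0.909378, giving −½ ln(0.909378) = 0.047497.
1 − 2Q = 0.970496, giving −¼ ln(0.970496) = 0.007487.
d = 0.047497 + 0.007487 = 0.054984.
Under a molecular clock d = 2μt, so t = d/(2μ) = 0.054984 / (2 × 0.0326) = 0.84 Myr.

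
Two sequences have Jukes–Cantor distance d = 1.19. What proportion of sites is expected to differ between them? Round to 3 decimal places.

0.597

p = (3/4)(1 − e^(−4d/3)) = 0.75 × (1 − e^(-1.586667)) = 0.75 × (1 − 0.204606) = 0.596546.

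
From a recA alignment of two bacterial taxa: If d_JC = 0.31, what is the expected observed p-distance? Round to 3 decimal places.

p = (3/4)(1 − e^(−4d/3)) = 0.75 × (1 − e^(-0.413333)) = 0.75 × (1 − 0.661442) = 0.253919.

0.254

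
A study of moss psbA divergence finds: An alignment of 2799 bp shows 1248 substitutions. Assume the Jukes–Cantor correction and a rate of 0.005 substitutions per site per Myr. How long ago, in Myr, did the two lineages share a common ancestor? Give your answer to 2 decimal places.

67.70

p = 1248/2799 ≈ 0.445874.
d = −(3/4) ln(1 − 4p/3) = −0.75 ln(1 − 0.594499) = −0.75 ln(0.405501)
  = −0.75 × (-0.902632) = 0.676974 substitutions/site.
Under a molecular clock d = 2μt, so t = d/(2μ) = 0.676974 / (2 × 0.005) = 67.70 Myr.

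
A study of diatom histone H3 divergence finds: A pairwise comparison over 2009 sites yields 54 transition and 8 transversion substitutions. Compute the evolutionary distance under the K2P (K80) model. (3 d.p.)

0.032

P = 54/2009 ≈ 0.026879 and Q = 8/2009 ≈ 0.003982.
Under the Kimura two-parameter model, d = −½ ln(1 − 2P − Q) − ¼ ln(1 − 2Q).
1 − 2P − Q = 0.94226, giving −½ ln(0.94226) = 0.029737.
1 − 2Q = 0.992036, giving −¼ ln(0.992036) = 0.001999.
d = 0.029737 + 0.001999 = 0.031736.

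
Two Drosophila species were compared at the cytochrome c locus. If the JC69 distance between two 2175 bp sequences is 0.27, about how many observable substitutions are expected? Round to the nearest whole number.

Invert JC69: p = (3/4)(1 − e^(−4d/3)) = 0.75 × (1 − e^(-0.36)) = 0.75 × (1 − 0.697676) = 0.226743.
Expected differing sites = pL ≈ 0.226743 × 2175 = 493.166025 ≈ 493.

493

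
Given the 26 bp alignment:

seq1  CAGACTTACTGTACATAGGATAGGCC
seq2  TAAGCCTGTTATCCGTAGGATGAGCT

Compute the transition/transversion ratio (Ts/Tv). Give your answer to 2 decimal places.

Transitions are A↔G and C↔T; transversions are all other mismatches.
Transitions: 11. Transversions: 1.
R = 11/1 = 11.00.

11.00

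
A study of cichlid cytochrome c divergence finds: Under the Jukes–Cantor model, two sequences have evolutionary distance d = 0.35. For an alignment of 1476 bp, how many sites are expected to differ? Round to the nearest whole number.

Invert JC69: p = (3/4)(1 − e^(−4d/3)) = 0.75 × (1 − e^(-0.466667)) = 0.75 × (1 − 0.627089) = 0.279683.
Expected differing sites = pL ≈ 0.279683 × 1476 = 412.812108 ≈ 413.

413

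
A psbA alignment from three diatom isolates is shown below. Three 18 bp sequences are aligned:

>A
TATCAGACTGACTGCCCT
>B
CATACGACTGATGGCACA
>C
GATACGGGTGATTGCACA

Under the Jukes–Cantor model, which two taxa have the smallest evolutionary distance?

B and C

A–B: 7/18 differ, p = 0.389, d = 0.548.
A–C: 8/18 differ, p = 0.444, d = 0.673.
B–C: 4/18 differ, p = 0.222, d = 0.264.
The smallest distance is between B and C.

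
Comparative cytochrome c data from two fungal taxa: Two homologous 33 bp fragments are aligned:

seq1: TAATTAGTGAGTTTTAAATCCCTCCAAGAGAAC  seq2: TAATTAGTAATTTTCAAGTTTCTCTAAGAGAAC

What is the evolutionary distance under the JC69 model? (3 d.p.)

The sequences differ at 7 of 33 sites (9, 11, 15, 18, 20, 21, 25), so p = 7/33 ≈ 0.212121.
d = −(3/4) ln(1 − 4p/3) = −0.75 ln(1 − 0.282828) = −0.75 ln(0.717172)
  = −0.75 × (-0.332440) = 0.249330 substitutions/site.

0.249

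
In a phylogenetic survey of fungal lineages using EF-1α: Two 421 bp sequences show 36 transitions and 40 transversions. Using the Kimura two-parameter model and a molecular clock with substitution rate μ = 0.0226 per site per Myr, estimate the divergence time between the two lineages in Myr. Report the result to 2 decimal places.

P = 36/421 ≈ 0.085511 and Q = 40/421 ≈ 0.095012.
Under the Kimura two-parameter model, d = −½ ln(1 − 2P − Q) − ¼ ln(1 − 2Q).
1 − 2P − Q = 0.733966, giving −½ ln(0.733966) = 0.154646.
1 − 2Q = 0.809976, giving −¼ ln(0.809976) = 0.052688.
d = 0.154646 + 0.052688 = 0.207334.
Under a molecular clock d = 2μt, so t = d/(2μ) = 0.207334 / (2 × 0.0226) = 4.59 Myr.

4.59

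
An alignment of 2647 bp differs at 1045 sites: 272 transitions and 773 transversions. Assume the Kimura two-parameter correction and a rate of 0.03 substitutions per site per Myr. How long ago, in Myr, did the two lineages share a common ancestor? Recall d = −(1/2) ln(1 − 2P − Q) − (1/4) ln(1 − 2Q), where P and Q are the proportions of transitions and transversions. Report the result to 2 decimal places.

P = 272/2647 ≈ 0.102758 and Q = 773/2647 ≈ 0.292029.
Under the Kimura two-parameter model, d = −½ ln(1 − 2P − Q) − ¼ ln(1 − 2Q).
1 − 2P − Q = 0.502455, giving −½ ln(0.502455) = 0.344125.
1 − 2Q = 0.415942, giving −¼ ln(0.415942) = 0.219302.
d = 0.344125 + 0.219302 = 0.563427.
Under a molecular clock d = 2μt, so t = d/(2μ) = 0.563427 / (2 × 0.03) = 9.39 Myr.

9.39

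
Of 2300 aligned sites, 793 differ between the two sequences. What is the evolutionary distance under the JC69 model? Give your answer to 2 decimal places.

0.46

p = 793/2300 ≈ 0.344783.
d = −(3/4) ln(1 − 4p/3) = −0.75 ln(1 − 0.459711) = −0.75 ln(0.540289)
  = −0.75 × (-0.615651) = 0.461738 substitutions/site.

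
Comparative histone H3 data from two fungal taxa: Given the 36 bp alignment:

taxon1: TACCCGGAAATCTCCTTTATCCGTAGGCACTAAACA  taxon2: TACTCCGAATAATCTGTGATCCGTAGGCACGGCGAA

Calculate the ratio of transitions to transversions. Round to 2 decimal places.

Transitions are A↔G and C↔T; transversions are all other mismatches.
Transitions: 4. Transversions: 9.
R = 4/9 = 0.444444… ≈ 0.44 (to 2 d.p.).

0.44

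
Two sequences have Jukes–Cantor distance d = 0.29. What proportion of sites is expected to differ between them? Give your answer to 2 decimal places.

0.24

p = (3/4)(1 − e^(−4d/3)) = 0.75 × (1 − e^(-0.386667)) = 0.75 × (1 − 0.679317) = 0.240512.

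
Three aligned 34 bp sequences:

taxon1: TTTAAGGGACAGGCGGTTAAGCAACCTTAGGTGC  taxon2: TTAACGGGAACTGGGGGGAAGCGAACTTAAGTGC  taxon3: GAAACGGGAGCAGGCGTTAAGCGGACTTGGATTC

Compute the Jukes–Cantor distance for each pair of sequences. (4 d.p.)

taxon1–taxon2: 11/34 sites differ → p ≈ 0.323529, d = −0.75 ln(1 − 0.431372) = 0.423397 ≈ 0.4234.
taxon1–taxon3: 15/34 sites differ → p ≈ 0.441176, d = −0.75 ln(1 − 0.588235) = 0.665477 ≈ 0.6655.
taxon2–taxon3: 12/34 sites differ → p ≈ 0.352941, d = −0.75 ln(1 − 0.470588) = 0.476991 ≈ 0.4770.

d(taxon1,taxon2) = 0.4234, d(taxon1,taxon3) = 0.6655, d(taxon2,taxon3) = 0.4770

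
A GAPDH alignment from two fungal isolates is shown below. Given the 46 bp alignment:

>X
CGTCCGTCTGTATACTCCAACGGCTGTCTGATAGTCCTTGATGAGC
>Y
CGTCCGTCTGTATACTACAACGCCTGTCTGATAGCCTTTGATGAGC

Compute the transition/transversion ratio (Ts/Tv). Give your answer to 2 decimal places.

Transitions are A↔G and C↔T; transversions are all other mismatches.
Transitions: 2. Transversions: 2.
R = 2/2 = 1.00.

1.00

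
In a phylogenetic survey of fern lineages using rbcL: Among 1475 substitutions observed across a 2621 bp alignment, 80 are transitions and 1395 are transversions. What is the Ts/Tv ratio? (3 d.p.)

0.057

R = 80/1395 = 0.057347… ≈ 0.057 (to 3 d.p.).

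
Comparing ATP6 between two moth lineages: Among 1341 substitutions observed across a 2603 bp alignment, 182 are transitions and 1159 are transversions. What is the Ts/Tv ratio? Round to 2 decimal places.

0.16

R = 182/1159 = 0.157031… ≈ 0.16 (to 2 d.p.).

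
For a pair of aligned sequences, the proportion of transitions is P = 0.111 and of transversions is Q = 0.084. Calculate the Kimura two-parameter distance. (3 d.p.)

0.229

Under the Kimura two-parameter model, d = −½ ln(1 − 2P − Q) − ¼ ln(1 − 2Q).
1 − 2P − Q = 0.694, giving −½ ln(0.694) = 0.182642.
1 − 2Q = 0.832, giving −¼ ln(0.832) = 0.045981.
d = 0.182642 + 0.045981 = 0.228623.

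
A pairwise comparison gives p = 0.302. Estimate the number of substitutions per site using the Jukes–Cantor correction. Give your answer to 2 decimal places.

d = −(3/4) ln(1 − 4p/3) = −0.75 ln(1 − 0.402667) = −0.75 ln(0.597333)
  = −0.75 × (-0.515281) = 0.386461 substitutions/site.

0.39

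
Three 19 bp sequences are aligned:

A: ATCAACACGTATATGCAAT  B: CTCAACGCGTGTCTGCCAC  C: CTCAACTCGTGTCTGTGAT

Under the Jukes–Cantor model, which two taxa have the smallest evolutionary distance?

A–B: 6/19 differ, p = 0.316, d = 0.410.
A–C: 6/19 differ, p = 0.316, d = 0.410.
B–C: 4/19 differ, p = 0.211, d = 0.247.
The smallest distance is between B and C.

B and C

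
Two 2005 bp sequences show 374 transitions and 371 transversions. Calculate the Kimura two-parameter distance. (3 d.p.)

0.524

P = 374/2005 ≈ 0.186534 and Q = 371/2005 ≈ 0.185037.
Under the Kimura two-parameter model, d = −½ ln(1 − 2P − Q) − ¼ ln(1 − 2Q).
1 − 2P − Q = 0.441895, giving −½ ln(0.441895) = 0.408341.
1 − 2Q = 0.629926, giving −¼ ln(0.629926) = 0.115538.
d = 0.408341 + 0.115538 = 0.523879.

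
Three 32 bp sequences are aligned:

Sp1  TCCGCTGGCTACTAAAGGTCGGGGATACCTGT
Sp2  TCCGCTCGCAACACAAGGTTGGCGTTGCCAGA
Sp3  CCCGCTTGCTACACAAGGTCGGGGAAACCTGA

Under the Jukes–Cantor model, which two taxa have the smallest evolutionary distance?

Sp1 and Sp3

Sp1–Sp2: 10/32 differ, p = 0.313, d = 0.404.
Sp1–Sp3: 6/32 differ, p = 0.188, d = 0.216.
Sp2–Sp3: 9/32 differ, p = 0.281, d = 0.353.
The smallest distance is between Sp1 and Sp3.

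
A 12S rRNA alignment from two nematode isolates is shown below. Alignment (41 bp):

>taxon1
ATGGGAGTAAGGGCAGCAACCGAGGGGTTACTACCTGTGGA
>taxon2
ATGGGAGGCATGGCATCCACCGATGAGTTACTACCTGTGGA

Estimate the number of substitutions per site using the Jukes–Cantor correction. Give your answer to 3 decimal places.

0.194

The sequences differ at 7 of 41 sites (8, 9, 11, 16, 18, 24, 26), so p = 7/41 ≈ 0.170732.
d = −(3/4) ln(1 − 4p/3) = −0.75 ln(1 − 0.227643) = −0.75 ln(0.772357)
  = −0.75 × (-0.258308) = 0.193731 substitutions/site.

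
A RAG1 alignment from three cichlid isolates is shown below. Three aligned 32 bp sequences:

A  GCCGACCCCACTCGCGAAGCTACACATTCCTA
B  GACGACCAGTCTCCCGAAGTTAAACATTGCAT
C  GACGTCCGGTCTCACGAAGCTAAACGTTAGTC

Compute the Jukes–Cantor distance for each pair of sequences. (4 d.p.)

A–B: 10/32 sites differ → p = 0.3125, d = −0.75 ln(1 − 0.416667) = 0.404248 ≈ 0.4042.
A–C: 11/32 sites differ → p = 0.34375, d = −0.75 ln(1 − 0.458333) = 0.459828 ≈ 0.4598.
B–C: 9/32 sites differ → p = 0.28125, d = −0.75 ln(1 − 0.375) = 0.352503 ≈ 0.3525.

d(A,B) = 0.4042, d(A,C) = 0.4598, d(B,C) = 0.3525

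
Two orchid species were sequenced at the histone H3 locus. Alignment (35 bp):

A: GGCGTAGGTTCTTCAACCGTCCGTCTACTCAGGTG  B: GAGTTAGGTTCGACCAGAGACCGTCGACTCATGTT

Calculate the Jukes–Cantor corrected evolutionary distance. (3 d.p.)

The sequences differ at 12 of 35 sites, so p = 12/35 ≈ 0.342857.
d = −(3/4) ln(1 − 4p/3) = −0.75 ln(1 − 0.457143) = −0.75 ln(0.542857)
  = −0.75 × (-0.610909) = 0.458182 substitutions/site.

0.458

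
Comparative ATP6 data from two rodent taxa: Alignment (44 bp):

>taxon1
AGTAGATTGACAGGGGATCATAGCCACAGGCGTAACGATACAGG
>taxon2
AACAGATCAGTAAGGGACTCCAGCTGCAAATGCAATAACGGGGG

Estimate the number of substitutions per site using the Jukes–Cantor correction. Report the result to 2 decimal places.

0.90

The sequences differ at 23 of 44 sites, so p = 23/44 ≈ 0.522727.
d = −(3/4) ln(1 − 4p/3) = −0.75 ln(1 − 0.696969) = −0.75 ln(0.303031)
  = −0.75 × (-1.193920) = 0.895440 substitutions/site.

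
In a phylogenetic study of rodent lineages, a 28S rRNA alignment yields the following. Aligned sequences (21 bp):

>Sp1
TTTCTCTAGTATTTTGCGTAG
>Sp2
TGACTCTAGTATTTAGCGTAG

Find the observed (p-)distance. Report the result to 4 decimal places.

0.1429

The sequences differ at 3 of 21 positions (sites 2, 3, 15).
p = 3/21 = 0.142857… ≈ 0.1429 (to 4 d.p.).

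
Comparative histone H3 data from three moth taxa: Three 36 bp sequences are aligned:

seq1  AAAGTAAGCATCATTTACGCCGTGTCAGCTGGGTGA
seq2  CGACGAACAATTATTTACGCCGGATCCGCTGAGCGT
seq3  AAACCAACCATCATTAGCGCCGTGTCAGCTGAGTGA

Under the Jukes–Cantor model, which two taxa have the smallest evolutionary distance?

seq1–seq2: 13/36 differ, p = 0.361, d = 0.493.
seq1–seq3: 6/36 differ, p = 0.167, d = 0.188.
seq2–seq3: 12/36 differ, p = 0.333, d = 0.441.
The smallest distance is between seq1 and seq3.

seq1 and seq3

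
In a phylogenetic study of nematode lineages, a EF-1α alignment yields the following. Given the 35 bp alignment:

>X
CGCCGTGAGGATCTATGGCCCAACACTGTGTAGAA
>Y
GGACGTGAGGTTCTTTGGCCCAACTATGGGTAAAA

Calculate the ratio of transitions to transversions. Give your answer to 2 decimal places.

0.14

Transitions are A↔G and C↔T; transversions are all other mismatches.
Transitions: 1. Transversions: 7.
R = 1/7 = 0.142857… ≈ 0.14 (to 2 d.p.).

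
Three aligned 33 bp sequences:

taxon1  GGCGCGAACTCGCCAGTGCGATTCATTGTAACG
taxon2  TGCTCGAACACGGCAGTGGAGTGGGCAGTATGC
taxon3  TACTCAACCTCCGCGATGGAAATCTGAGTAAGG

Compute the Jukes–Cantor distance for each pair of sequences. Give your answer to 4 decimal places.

taxon1–taxon2: 15/33 sites differ → p ≈ 0.454545, d = −0.75 ln(1 − 0.60606) = 0.698667 ≈ 0.6987.
taxon1–taxon3: 16/33 sites differ → p ≈ 0.484848, d = −0.75 ln(1 − 0.646464) = 0.779827 ≈ 0.7798.
taxon2–taxon3: 15/33 sites differ → p ≈ 0.454545, d = −0.75 ln(1 − 0.60606) = 0.698667 ≈ 0.6987.

d(taxon1,taxon2) = 0.6987, d(taxon1,taxon3) = 0.7798, d(taxon2,taxon3) = 0.6987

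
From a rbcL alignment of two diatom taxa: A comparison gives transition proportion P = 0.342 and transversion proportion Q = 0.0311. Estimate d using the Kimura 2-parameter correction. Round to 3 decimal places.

0.644

Under the Kimura two-parameter model, d = −½ ln(1 − 2P − Q) − ¼ ln(1 − 2Q).
1 − 2P − Q = 0.2849, giving −½ ln(0.2849) = 0.627809.
1 − 2Q = 0.9378, giving −¼ ln(0.9378) = 0.016055.
d = 0.627809 + 0.016055 = 0.643864.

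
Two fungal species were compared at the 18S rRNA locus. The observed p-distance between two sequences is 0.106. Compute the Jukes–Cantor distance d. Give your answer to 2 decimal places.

d = −(3/4) ln(1 − 4p/3) = −0.75 ln(1 − 0.141333) = −0.75 ln(0.858667)
  = −0.75 × (-0.152374) = 0.114281 substitutions/site.

0.11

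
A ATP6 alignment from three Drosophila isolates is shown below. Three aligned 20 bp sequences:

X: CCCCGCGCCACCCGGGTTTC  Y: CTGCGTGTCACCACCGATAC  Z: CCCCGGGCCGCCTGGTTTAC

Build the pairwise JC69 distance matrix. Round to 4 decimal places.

d(X,Y) = 0.6872, d(X,Z) = 0.3041, d(Y,Z) = 0.8240

X–Y: 9/20 sites differ → p = 0.45, d = −0.75 ln(1 − 0.6) = 0.687218 ≈ 0.6872.
X–Z: 5/20 sites differ → p = 0.25, d = −0.75 ln(1 − 0.333333) = 0.304098 ≈ 0.3041.
Y–Z: 10/20 sites differ → p = 0.5, d = −0.75 ln(1 − 0.666667) = 0.823960 ≈ 0.8240.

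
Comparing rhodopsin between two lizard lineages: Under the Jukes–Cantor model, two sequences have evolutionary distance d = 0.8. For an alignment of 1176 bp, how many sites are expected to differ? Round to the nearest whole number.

Invert JC69: p = (3/4)(1 − e^(−4d/3)) = 0.75 × (1 − e^(-1.066667)) = 0.75 × (1 − 0.344154) = 0.491885.
Expected differing sites = pL ≈ 0.491885 × 1176 = 578.45676 ≈ 578.

578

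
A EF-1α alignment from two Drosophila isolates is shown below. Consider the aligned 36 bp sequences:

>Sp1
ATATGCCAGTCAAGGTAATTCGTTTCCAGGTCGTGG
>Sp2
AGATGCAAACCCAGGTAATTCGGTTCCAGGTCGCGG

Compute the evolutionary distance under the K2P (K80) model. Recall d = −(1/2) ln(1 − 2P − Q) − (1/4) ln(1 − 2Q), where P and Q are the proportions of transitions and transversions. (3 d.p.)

Of 36 sites, 3 differences are transitions and 4 are transversions, so P = 3/36 ≈ 0.083333 and Q = 4/36 ≈ 0.111111.
Under the Kimura two-parameter model, d = −½ ln(1 − 2P − Q) − ¼ ln(1 − 2Q).
1 − 2P − Q = 0.722223, giving −½ ln(0.722223) = 0.162711.
1 − 2Q = 0.777778, giving −¼ ln(0.777778) = 0.062829.
d = 0.162711 + 0.062829 = 0.225540.

0.226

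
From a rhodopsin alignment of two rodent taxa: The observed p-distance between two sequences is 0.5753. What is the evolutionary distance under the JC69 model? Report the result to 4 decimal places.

d = −(3/4) ln(1 − 4p/3) = −0.75 ln(1 − 0.767067) = −0.75 ln(0.232933)
  = −0.75 × (-1.457004) = 1.092753 substitutions/site.

1.0928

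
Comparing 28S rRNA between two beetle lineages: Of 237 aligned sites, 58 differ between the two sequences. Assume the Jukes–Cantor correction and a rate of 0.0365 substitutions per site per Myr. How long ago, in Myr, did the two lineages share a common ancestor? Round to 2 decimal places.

p = 58/237 ≈ 0.244726.
d = −(3/4) ln(1 − 4p/3) = −0.75 ln(1 − 0.326301) = −0.75 ln(0.673699)
  = −0.75 × (-0.394972) = 0.296229 substitutions/site.
Under a molecular clock d = 2μt, so t = d/(2μ) = 0.296229 / (2 × 0.0365) = 4.06 Myr.

4.06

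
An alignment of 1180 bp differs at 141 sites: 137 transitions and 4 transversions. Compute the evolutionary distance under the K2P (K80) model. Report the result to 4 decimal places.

0.1360

P = 137/1180 ≈ 0.116102 and Q = 4/1180 ≈ 0.00339.
Under the Kimura two-parameter model, d = −½ ln(1 − 2P − Q) − ¼ ln(1 − 2Q).
1 − 2P − Q = 0.764406, giving −½ ln(0.764406) = 0.134328.
1 − 2Q = 0.99322, giving −¼ ln(0.99322) = 0.001701.
d = 0.134328 + 0.001701 = 0.136029.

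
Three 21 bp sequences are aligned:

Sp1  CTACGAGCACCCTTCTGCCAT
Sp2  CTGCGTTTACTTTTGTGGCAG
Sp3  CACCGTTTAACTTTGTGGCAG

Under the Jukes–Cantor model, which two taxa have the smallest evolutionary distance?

Sp1–Sp2: 9/21 differ, p = 0.429, d = 0.635.
Sp1–Sp3: 10/21 differ, p = 0.476, d = 0.756.
Sp2–Sp3: 4/21 differ, p = 0.190, d = 0.220.
The smallest distance is between Sp2 and Sp3.

Sp2 and Sp3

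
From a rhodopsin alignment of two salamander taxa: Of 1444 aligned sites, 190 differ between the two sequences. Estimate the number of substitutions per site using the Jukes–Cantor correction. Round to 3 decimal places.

0.145

p = 190/1444 ≈ 0.131579.
d = −(3/4) ln(1 − 4p/3) = −0.75 ln(1 − 0.175439) = −0.75 ln(0.824561)
  = −0.75 × (-0.192904) = 0.144678 substitutions/site.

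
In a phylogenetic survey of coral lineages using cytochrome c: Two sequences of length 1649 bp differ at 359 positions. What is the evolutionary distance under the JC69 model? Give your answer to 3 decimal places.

p = 359/1649 ≈ 0.217708.
d = −(3/4) ln(1 − 4p/3) = −0.75 ln(1 − 0.290277) = −0.75 ln(0.709723)
  = −0.75 × (-0.342881) = 0.257161 substitutions/site.

0.257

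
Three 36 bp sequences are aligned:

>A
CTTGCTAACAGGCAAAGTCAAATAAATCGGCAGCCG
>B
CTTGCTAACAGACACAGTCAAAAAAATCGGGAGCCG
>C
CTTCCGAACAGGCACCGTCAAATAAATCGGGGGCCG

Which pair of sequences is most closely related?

A–B: 4/36 differ, p = 0.111, d = 0.120.
A–C: 6/36 differ, p = 0.167, d = 0.188.
B–C: 6/36 differ, p = 0.167, d = 0.188.
The smallest distance is between A and B.

A and B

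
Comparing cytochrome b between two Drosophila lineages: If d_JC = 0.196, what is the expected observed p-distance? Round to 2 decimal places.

p = (3/4)(1 − e^(−4d/3)) = 0.75 × (1 − e^(-0.261333)) = 0.75 × (1 − 0.770024) = 0.172482.

0.17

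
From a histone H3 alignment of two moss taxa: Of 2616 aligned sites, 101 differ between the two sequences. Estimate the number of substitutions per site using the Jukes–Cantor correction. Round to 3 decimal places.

p = 101/2616 ≈ 0.038609.
d = −(3/4) ln(1 − 4p/3) = −0.75 ln(1 − 0.051479) = −0.75 ln(0.948521)
  = −0.75 × (-0.052851) = 0.039638 substitutions/site.

0.040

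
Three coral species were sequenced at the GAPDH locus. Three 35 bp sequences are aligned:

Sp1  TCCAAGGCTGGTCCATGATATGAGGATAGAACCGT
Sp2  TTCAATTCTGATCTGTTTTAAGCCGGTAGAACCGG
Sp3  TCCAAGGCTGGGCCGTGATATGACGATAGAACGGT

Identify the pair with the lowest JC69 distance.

Sp1 and Sp3

Sp1–Sp2: 13/35 differ, p = 0.371, d = 0.513.
Sp1–Sp3: 4/35 differ, p = 0.114, d = 0.124.
Sp2–Sp3: 13/35 differ, p = 0.371, d = 0.513.
The smallest distance is between Sp1 and Sp3.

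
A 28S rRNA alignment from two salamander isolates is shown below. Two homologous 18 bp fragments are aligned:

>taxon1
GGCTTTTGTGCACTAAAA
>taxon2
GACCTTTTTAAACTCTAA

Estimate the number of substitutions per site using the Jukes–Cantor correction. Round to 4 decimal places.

0.5482

The sequences differ at 7 of 18 sites (2, 4, 8, 10, 11, 15, 16), so p = 7/18 ≈ 0.388889.
d = −(3/4) ln(1 − 4p/3) = −0.75 ln(1 − 0.518519) = −0.75 ln(0.481481)
  = −0.75 × (-0.730889) = 0.548167 substitutions/site.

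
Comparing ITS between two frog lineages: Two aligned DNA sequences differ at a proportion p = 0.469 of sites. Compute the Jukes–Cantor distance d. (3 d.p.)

0.736

d = −(3/4) ln(1 − 4p/3) = −0.75 ln(1 − 0.625333) = −0.75 ln(0.374667)
  = −0.75 × (-0.981718) = 0.736289 substitutions/site.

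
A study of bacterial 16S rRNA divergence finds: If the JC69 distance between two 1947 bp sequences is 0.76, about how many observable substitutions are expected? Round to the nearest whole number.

Invert JC69: p = (3/4)(1 − e^(−4d/3)) = 0.75 × (1 − e^(-1.013333)) = 0.75 × (1 − 0.363007) = 0.477745.
Expected differing sites = pL ≈ 0.477745 × 1947 = 930.169515 ≈ 930.

930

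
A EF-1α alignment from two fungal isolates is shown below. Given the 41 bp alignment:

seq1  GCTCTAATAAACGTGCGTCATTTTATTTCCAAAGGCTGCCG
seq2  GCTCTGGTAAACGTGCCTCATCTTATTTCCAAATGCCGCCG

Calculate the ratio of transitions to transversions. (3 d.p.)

Transitions are A↔G and C↔T; transversions are all other mismatches.
Transitions: 4. Transversions: 2.
R = 4/2 = 2.000.

2.000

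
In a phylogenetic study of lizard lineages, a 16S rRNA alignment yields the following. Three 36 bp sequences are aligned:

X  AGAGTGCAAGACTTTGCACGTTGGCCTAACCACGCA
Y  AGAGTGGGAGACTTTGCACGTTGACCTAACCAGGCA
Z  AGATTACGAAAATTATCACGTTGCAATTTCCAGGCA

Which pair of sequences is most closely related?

X and Y

X–Y: 4/36 differ, p = 0.111, d = 0.120.
X–Z: 13/36 differ, p = 0.361, d = 0.493.
Y–Z: 12/36 differ, p = 0.333, d = 0.441.
The smallest distance is between X and Y.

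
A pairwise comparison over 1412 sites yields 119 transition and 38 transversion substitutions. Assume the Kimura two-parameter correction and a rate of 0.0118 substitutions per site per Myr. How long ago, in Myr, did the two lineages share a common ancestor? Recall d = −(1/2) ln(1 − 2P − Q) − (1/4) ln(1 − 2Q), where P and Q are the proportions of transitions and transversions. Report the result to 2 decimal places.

P = 119/1412 ≈ 0.084278 and Q = 38/1412 ≈ 0.026912.
Under the Kimura two-parameter model, d = −½ ln(1 − 2P − Q) − ¼ ln(1 − 2Q).
1 − 2P − Q = 0.804532, giving −½ ln(0.804532) = 0.108747.
1 − 2Q = 0.946176, giving −¼ ln(0.946176) = 0.013832.
d = 0.108747 + 0.013832 = 0.122579.
Under a molecular clock d = 2μt, so t = d/(2μ) = 0.122579 / (2 × 0.0118) = 5.19 Myr.

5.19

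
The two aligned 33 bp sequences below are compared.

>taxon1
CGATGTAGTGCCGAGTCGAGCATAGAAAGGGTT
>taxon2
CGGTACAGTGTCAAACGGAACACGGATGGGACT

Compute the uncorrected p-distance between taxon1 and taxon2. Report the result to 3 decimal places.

The sequences differ at 15 of 33 positions.
p = 15/33 = 0.454545… ≈ 0.455 (to 3 d.p.).

0.455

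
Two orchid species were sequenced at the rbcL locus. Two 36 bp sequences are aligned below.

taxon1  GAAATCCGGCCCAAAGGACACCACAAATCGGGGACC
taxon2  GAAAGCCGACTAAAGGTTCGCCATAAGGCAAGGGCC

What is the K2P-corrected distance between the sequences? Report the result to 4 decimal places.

Of 36 sites, 9 differences are transitions and 5 are transversions, so P = 9/36 = 0.25 and Q = 5/36 ≈ 0.138889.
Under the Kimura two-parameter model, d = −½ ln(1 − 2P − Q) − ¼ ln(1 − 2Q).
1 − 2P − Q = 0.361111, giving −½ ln(0.361111) = 0.509285.
1 − 2Q = 0.722222, giving −¼ ln(0.722222) = 0.081356.
d = 0.509285 + 0.081356 = 0.590641.

0.5906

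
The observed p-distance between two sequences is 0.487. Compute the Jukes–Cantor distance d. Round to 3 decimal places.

d = −(3/4) ln(1 − 4p/3) = −0.75 ln(1 − 0.649333) = −0.75 ln(0.350667)
  = −0.75 × (-1.047918) = 0.785939 substitutions/site.

0.786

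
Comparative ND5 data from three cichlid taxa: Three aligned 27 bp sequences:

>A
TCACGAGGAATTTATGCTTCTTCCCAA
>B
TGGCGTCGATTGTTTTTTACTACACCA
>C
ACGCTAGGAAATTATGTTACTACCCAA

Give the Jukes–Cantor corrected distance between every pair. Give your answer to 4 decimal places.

A–B: 13/27 sites differ → p ≈ 0.481481, d = −0.75 ln(1 − 0.641975) = 0.770364 ≈ 0.7704.
A–C: 7/27 sites differ → p ≈ 0.259259, d = −0.75 ln(1 − 0.345679) = 0.318118 ≈ 0.3181.
B–C: 12/27 sites differ → p ≈ 0.444444, d = −0.75 ln(1 − 0.592592) = 0.673455 ≈ 0.6735.

d(A,B) = 0.7704, d(A,C) = 0.3181, d(B,C) = 0.6735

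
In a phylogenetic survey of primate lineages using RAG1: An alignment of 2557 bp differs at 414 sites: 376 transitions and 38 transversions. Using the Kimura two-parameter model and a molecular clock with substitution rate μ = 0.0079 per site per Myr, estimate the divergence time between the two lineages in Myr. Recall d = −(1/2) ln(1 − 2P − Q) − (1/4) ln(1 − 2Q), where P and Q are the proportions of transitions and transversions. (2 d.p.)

P = 376/2557 ≈ 0.147047 and Q = 38/2557 ≈ 0.014861.
Under the Kimura two-parameter model, d = −½ ln(1 − 2P − Q) − ¼ ln(1 − 2Q).
1 − 2P − Q = 0.691045, giving −½ ln(0.691045) = 0.184775.
1 − 2Q = 0.970278, giving −¼ ln(0.970278) = 0.007543.
d = 0.184775 + 0.007543 = 0.192318.
Under a molecular clock d = 2μt, so t = d/(2μ) = 0.192318 / (2 × 0.0079) = 12.17 Myr.

12.17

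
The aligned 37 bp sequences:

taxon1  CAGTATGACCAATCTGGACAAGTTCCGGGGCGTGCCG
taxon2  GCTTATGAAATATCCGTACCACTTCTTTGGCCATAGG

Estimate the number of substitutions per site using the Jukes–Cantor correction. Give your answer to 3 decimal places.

0.784

The sequences differ at 18 of 37 sites, so p = 18/37 ≈ 0.486486.
d = −(3/4) ln(1 − 4p/3) = −0.75 ln(1 − 0.648648) = −0.75 ln(0.351352)
  = −0.75 × (-1.045967) = 0.784475 substitutions/site.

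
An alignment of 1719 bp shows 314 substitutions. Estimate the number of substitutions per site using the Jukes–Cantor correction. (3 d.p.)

0.209

p = 314/1719 ≈ 0.182664.
d = −(3/4) ln(1 − 4p/3) = −0.75 ln(1 − 0.243552) = −0.75 ln(0.756448)
  = −0.75 × (-0.279121) = 0.209341 substitutions/site.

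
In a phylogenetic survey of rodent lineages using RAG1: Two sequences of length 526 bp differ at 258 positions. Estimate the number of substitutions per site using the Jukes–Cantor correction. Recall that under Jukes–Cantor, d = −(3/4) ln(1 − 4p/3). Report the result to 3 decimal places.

0.796

p = 258/526 ≈ 0.490494.
d = −(3/4) ln(1 − 4p/3) = −0.75 ln(1 − 0.653992) = −0.75 ln(0.346008)
  = −0.75 × (-1.061293) = 0.795970 substitutions/site.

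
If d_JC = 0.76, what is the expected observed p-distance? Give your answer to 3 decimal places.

0.478

p = (3/4)(1 − e^(−4d/3)) = 0.75 × (1 − e^(-1.013333)) = 0.75 × (1 − 0.363007) = 0.477745.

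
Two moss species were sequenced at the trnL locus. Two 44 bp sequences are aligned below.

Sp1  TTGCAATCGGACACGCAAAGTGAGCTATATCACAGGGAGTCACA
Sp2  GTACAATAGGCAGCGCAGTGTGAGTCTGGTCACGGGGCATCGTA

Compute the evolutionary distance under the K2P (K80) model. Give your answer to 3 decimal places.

0.619

Of 44 sites, 10 differences are transitions and 8 are transversions, so P = 10/44 ≈ 0.227273 and Q = 8/44 ≈ 0.181818.
Under the Kimura two-parameter model, d = −½ ln(1 − 2P − Q) − ¼ ln(1 − 2Q).
1 − 2P − Q = 0.363636, giving −½ ln(0.363636) = 0.505801.
1 − 2Q = 0.636364, giving −¼ ln(0.636364) = 0.112996.
d = 0.505801 + 0.112996 = 0.618797.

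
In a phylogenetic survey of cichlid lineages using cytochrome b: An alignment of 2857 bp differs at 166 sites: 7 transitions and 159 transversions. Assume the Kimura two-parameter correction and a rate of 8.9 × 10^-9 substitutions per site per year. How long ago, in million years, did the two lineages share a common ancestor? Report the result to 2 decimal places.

P = 7/2857 ≈ 0.00245 and Q = 159/2857 ≈ 0.055653.
Under the Kimura two-parameter model, d = −½ ln(1 − 2P − Q) − ¼ ln(1 − 2Q).
1 − 2P − Q = 0.939447, giving −½ ln(0.939447) = 0.031232.
1 − 2Q = 0.888694, giving −¼ ln(0.888694) = 0.029501.
d = 0.031232 + 0.029501 = 0.060733.
Under a molecular clock d = 2μt, so t = d/(2μ) = 0.060733 / (2 × 8.9 × 10^-9) = 3.41 million years.

3.41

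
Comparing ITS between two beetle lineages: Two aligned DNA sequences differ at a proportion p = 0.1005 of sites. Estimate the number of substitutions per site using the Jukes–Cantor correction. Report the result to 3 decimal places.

d = −(3/4) ln(1 − 4p/3) = −0.75 ln(1 − 0.134) = −0.75 ln(0.866)
  = −0.75 × (-0.143870) = 0.107903 substitutions/site.

0.108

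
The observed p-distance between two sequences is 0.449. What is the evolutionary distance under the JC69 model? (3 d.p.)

d = −(3/4) ln(1 − 4p/3) = −0.75 ln(1 − 0.598667) = −0.75 ln(0.401333)
  = −0.75 × (-0.912964) = 0.684723 substitutions/site.

0.685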